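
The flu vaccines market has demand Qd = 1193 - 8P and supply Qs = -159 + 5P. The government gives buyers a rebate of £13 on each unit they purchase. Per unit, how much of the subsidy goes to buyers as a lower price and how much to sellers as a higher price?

Pre-subsidy: 1193 - 8P = -159 + 5P gives P* = 104, Q* = 361.
With the rebate, buyers effectively pay Pb = Ps − 13, where Ps is the price sellers receive.
Demand in terms of Ps becomes Qd = 1193 − 8(Ps − 13) = 1297 - 8Ps. Setting this equal to supply: 1297 - 8Ps = -159 + 5Ps, so Ps = 112.
Buyers pay Pb = 112 − 13 = 99; Q' = -159 + 5·112 = 401.
Buyers' price falls by P* − Pb = 104 − 99 = 5; sellers' price rises by Ps − P* = 112 − 104 = 8.

Buyers gain £5 per unit; sellers gain £8 per unit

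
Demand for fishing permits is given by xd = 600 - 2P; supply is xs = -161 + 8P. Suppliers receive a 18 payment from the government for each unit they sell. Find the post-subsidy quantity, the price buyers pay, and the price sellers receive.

Pre-subsidy: 600 - 2P = -161 + 8P gives P* = 76.1, x* = 447.8.
With the subsidy, sellers receive Ps = Pb + 18 for each unit, where Pb is the price buyers pay.
Supply in terms of Pb becomes xs = -161 + 8(Pb + 18) = -17 + 8Pb. Setting this equal to demand: 600 - 2Pb = -17 + 8Pb, so Pb = 61.7.
Sellers receive Ps = 61.7 + 18 = 79.7; x' = 600 − 2·61.7 = 476.6.

x' = 476.6; buyers pay 61.7; sellers receive 79.7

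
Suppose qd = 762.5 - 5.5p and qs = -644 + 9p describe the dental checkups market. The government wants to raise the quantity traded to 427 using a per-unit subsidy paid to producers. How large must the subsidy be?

At q = 427, invert demand for the buyer price: pb = (762.5 − 427)/5.5 = 61; invert supply for the seller price: ps = (427 − (-644))/9 = 119.
The subsidy must fill the gap: s = ps − pb = 119 − 61 = 58.

Required subsidy s = 58 per unit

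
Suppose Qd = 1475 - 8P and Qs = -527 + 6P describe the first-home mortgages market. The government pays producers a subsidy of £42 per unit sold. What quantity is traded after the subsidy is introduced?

Q' = 475

Pre-subsidy: 1475 - 8P = -527 + 6P gives P* = 143, Q* = 331.
With the subsidy, sellers receive Ps = Pb + 42 for each unit, where Pb is the price buyers pay.
Supply in terms of Pb becomes Qs = -527 + 6(Pb + 42) = -275 + 6Pb. Setting this equal to demand: 1475 - 8Pb = -275 + 6Pb, so Pb = 125.
Sellers receive Ps = 125 + 42 = 167; Q' = 1475 − 8·125 = 475.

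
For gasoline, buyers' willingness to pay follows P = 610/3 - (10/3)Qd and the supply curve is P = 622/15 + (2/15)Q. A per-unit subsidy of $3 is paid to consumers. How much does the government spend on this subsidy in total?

Pre-subsidy: 610/3 - (10/3)Q = 622/15 + (2/15)Q gives Q* = 607/13 and P* = 620/13.
With the rebate, buyers effectively pay Pb = Ps − 3, where Ps is the price sellers receive.
On the curves, Pb = 610/3 - (10/3)Q and Ps = 622/15 + (2/15)Q; the wedge Ps − Pb = 3 gives 622/15 + (2/15)Q − (610/3 - (10/3)Q) = 3, so Q' = 2473/52.
Then Pb = 610/3 − (10/3)·(2473/52) = 1165/26 and Ps = 622/15 + (2/15)·(2473/52) = 1243/26.
Government outlay = subsidy × quantity = 3 × 2473/52 = 7419/52.

Government cost = 7419/52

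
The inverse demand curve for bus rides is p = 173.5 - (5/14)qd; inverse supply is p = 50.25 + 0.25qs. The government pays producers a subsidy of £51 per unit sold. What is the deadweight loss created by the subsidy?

Pre-subsidy: 173.5 - (5/14)q = 50.25 + 0.25q gives q* = 203 and p* = 101.
With the subsidy, sellers receive ps = pb + 51 for each unit, where pb is the price buyers pay.
On the curves, pb = 173.5 - (5/14)q and ps = 50.25 + 0.25q; the wedge ps − pb = 51 gives 50.25 + 0.25q − (173.5 - (5/14)q) = 51, so q' = 287.
Then pb = 173.5 − (5/14)·287 = 71 and ps = 50.25 + 0.25·287 = 122.
The subsidy expands output by 287 − 203 = 84 past the efficient level; on those units the gap between marginal cost and willingness to pay runs from 0 up to 51.
DWL = ½ × 51 × 84 = 2142.

Deadweight loss = £2142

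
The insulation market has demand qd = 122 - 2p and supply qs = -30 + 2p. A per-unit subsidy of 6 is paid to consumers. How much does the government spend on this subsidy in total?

Government cost = 312

Pre-subsidy: 122 - 2p = -30 + 2p gives p* = 38, q* = 46.
With the rebate, buyers effectively pay pb = ps − 6, where ps is the price sellers receive.
Demand in terms of ps becomes qd = 122 − 2(ps − 6) = 134 - 2ps. Setting this equal to supply: 134 - 2ps = -30 + 2ps, so ps = 41.
Buyers pay pb = 41 − 6 = 35; q' = -30 + 2·41 = 52.
Government outlay = subsidy × quantity = 6 × 52 = 312.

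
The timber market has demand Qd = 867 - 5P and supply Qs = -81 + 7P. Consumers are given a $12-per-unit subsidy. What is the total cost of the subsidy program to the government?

Pre-subsidy: 867 - 5P = -81 + 7P gives P* = 79, Q* = 472.
With the rebate, buyers effectively pay Pb = Ps − 12, where Ps is the price sellers receive.
Demand in terms of Ps becomes Qd = 867 − 5(Ps − 12) = 927 - 5Ps. Setting this equal to supply: 927 - 5Ps = -81 + 7Ps, so Ps = 84.
Buyers pay Pb = 84 − 12 = 72; Q' = -81 + 7·84 = 507.
Government outlay = subsidy × quantity = 12 × 507 = 6084.

Government cost = $6084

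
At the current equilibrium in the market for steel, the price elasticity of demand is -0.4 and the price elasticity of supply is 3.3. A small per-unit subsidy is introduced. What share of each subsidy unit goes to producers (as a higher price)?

Producer share = 4/37

For a small subsidy around the equilibrium, the benefit split depends on the relative slopes, which at a point are proportional to the elasticities.
Buyer share = εs/(εs + |εd|) = 3.3/(3.3 + 0.4) = 33/37; seller share = |εd|/(εs + |εd|) = 4/37.
So producers capture 4/37 of the subsidy.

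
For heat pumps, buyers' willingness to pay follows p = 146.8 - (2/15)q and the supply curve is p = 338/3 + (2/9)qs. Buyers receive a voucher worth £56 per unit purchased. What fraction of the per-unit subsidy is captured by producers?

Pre-subsidy: 146.8 - (2/15)q = 338/3 + (2/9)q gives q* = 96 and p* = 134.
With the rebate, buyers effectively pay pb = ps − 56, where ps is the price sellers receive.
On the curves, pb = 146.8 - (2/15)q and ps = 338/3 + (2/9)q; the wedge ps − pb = 56 gives 338/3 + (2/9)q − (146.8 - (2/15)q) = 56, so q' = 253.5.
Then pb = 146.8 − (2/15)·253.5 = 113 and ps = 338/3 + (2/9)·253.5 = 169.
Buyers' price falls by p* − pb = 134 − 113 = 21; sellers' price rises by ps − p* = 169 − 134 = 35.
So producers capture 35/56 = 0.625 of each unit of subsidy.

Producer share = 0.625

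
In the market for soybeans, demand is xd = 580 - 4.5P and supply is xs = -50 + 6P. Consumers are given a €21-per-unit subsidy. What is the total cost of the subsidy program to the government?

Pre-subsidy: 580 - 4.5P = -50 + 6P gives P* = 60, x* = 310.
With the rebate, buyers effectively pay Pb = Ps − 21, where Ps is the price sellers receive.
Demand in terms of Ps becomes xd = 580 − 4.5(Ps − 21) = 674.5 - 4.5Ps. Setting this equal to supply: 674.5 - 4.5Ps = -50 + 6Ps, so Ps = 69.
Buyers pay Pb = 69 − 21 = 48; x' = -50 + 6·69 = 364.
Government outlay = subsidy × quantity = 21 × 364 = 7644.

Government cost = €7644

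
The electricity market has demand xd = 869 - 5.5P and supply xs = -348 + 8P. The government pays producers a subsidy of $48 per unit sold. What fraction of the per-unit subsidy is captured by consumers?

Consumer share = 16/27

Pre-subsidy: 869 - 5.5P = -348 + 8P gives P* = 2434/27, x* = 10076/27.
With the subsidy, sellers receive Ps = Pb + 48 for each unit, where Pb is the price buyers pay.
Supply in terms of Pb becomes xs = -348 + 8(Pb + 48) = 36 + 8Pb. Setting this equal to demand: 869 - 5.5Pb = 36 + 8Pb, so Pb = 1666/27.
Sellers receive Ps = 1666/27 + 48 = 2962/27; x' = 869 − 5.5·(1666/27) = 14300/27.
Buyers' price falls by P* − Pb = 2434/27 − 1666/27 = 256/9; sellers' price rises by Ps − P* = 2962/27 − 2434/27 = 176/9.
So consumers capture (256/9)/48 = 16/27 of each unit of subsidy.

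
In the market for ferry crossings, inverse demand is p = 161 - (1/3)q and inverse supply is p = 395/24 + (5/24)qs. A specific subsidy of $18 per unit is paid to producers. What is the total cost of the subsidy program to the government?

Pre-subsidy: 161 - (1/3)q = 395/24 + (5/24)q gives q* = 3469/13 and p* = 2810/39.
With the subsidy, sellers receive ps = pb + 18 for each unit, where pb is the price buyers pay.
On the curves, pb = 161 - (1/3)q and ps = 395/24 + (5/24)q; the wedge ps − pb = 18 gives 395/24 + (5/24)q − (161 - (1/3)q) = 18, so q' = 3901/13.
Then pb = 161 − (1/3)·(3901/13) = 2378/39 and ps = 395/24 + (5/24)·(3901/13) = 3080/39.
Government outlay = subsidy × quantity = 18 × 3901/13 = 70218/13.

Government cost = 70218/13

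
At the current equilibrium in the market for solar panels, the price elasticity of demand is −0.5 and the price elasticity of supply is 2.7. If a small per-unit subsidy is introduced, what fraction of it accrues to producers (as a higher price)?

Producer share = 0.15625

For a small subsidy around the equilibrium, the benefit split depends on the relative slopes, which at a point are proportional to the elasticities.
Buyer share = εs/(εs + |εd|) = 2.7/(2.7 + 0.5) = 0.84375; seller share = |εd|/(εs + |εd|) = 0.15625.
So producers capture 0.15625 of the subsidy.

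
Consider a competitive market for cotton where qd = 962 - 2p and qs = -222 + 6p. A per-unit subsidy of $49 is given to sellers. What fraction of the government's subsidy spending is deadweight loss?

DWL / government spending = 49/986

Pre-subsidy: 962 - 2p = -222 + 6p gives p* = 148, q* = 666.
With the subsidy, sellers receive ps = pb + 49 for each unit, where pb is the price buyers pay.
Supply in terms of pb becomes qs = -222 + 6(pb + 49) = 72 + 6pb. Setting this equal to demand: 962 - 2pb = 72 + 6pb, so pb = 111.25.
Sellers receive ps = 111.25 + 49 = 160.25; q' = 962 − 2·111.25 = 739.5.
ΔCS = ½(666 + 739.5)(148 − 111.25) = 25826.0625; ΔPS = ½(666 + 739.5)(160.25 − 148) = 8608.6875.
Government spending = 49 × 739.5 = 36235.5.
DWL = ½ × 49 × (739.5 − 666) = 1800.75; fraction = 1800.75 / 36235.5 = 49/986.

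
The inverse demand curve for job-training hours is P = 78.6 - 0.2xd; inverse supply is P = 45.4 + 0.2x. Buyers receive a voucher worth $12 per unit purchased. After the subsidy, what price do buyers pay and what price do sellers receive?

Buyers pay $56; sellers receive $68

Pre-subsidy: 78.6 - 0.2x = 45.4 + 0.2x gives x* = 83 and P* = 62.
With the rebate, buyers effectively pay Pb = Ps − 12, where Ps is the price sellers receive.
On the curves, Pb = 78.6 - 0.2x and Ps = 45.4 + 0.2x; the wedge Ps − Pb = 12 gives 45.4 + 0.2x − (78.6 - 0.2x) = 12, so x' = 113.
Then Pb = 78.6 − 0.2·113 = 56 and Ps = 45.4 + 0.2·113 = 68.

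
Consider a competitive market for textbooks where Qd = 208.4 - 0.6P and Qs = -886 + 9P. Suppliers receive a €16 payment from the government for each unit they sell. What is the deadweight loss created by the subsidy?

Pre-subsidy: 208.4 - 0.6P = -886 + 9P gives P* = 114, Q* = 140.
With the subsidy, sellers receive Ps = Pb + 16 for each unit, where Pb is the price buyers pay.
Supply in terms of Pb becomes Qs = -886 + 9(Pb + 16) = -742 + 9Pb. Setting this equal to demand: 208.4 - 0.6Pb = -742 + 9Pb, so Pb = 99.
Sellers receive Ps = 99 + 16 = 115; Q' = 208.4 − 0.6·99 = 149.
The subsidy expands output by 149 − 140 = 9 past the efficient level; on those units the gap between marginal cost and willingness to pay runs from 0 up to 16.
DWL = ½ × 16 × 9 = 72.

Deadweight loss = €72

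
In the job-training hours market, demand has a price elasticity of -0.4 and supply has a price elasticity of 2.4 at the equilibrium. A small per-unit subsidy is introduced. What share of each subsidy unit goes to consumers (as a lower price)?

Consumer share = 6/7

For a small subsidy around the equilibrium, the benefit split depends on the relative slopes, which at a point are proportional to the elasticities.
Buyer share = εs/(εs + |εd|) = 2.4/(2.4 + 0.4) = 6/7; seller share = |εd|/(εs + |εd|) = 1/7.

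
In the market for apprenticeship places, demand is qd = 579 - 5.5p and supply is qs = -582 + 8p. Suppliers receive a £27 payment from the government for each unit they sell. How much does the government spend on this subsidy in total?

Pre-subsidy: 579 - 5.5p = -582 + 8p gives p* = 86, q* = 106.
With the subsidy, sellers receive ps = pb + 27 for each unit, where pb is the price buyers pay.
Supply in terms of pb becomes qs = -582 + 8(pb + 27) = -366 + 8pb. Setting this equal to demand: 579 - 5.5pb = -366 + 8pb, so pb = 70.
Sellers receive ps = 70 + 27 = 97; q' = 579 − 5.5·70 = 194.
Government outlay = subsidy × quantity = 27 × 194 = 5238.

Government cost = £5238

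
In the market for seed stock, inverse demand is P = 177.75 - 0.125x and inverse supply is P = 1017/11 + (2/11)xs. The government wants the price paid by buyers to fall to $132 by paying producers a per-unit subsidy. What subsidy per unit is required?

Required subsidy s = $27 per unit

At a buyer price of 132, quantity demanded is 1422 − 8·132 = 366.
Sellers supply 366 only when they receive Ps = 1017/11 + (2/11)·366 = 159.
s = Ps − Pb = 159 − 132 = 27.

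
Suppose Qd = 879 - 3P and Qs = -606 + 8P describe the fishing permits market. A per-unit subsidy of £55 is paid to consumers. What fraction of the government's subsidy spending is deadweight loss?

Pre-subsidy: 879 - 3P = -606 + 8P gives P* = 135, Q* = 474.
With the rebate, buyers effectively pay Pb = Ps − 55, where Ps is the price sellers receive.
Demand in terms of Ps becomes Qd = 879 − 3(Ps − 55) = 1044 - 3Ps. Setting this equal to supply: 1044 - 3Ps = -606 + 8Ps, so Ps = 150.
Buyers pay Pb = 150 − 55 = 95; Q' = -606 + 8·150 = 594.
ΔCS = ½(474 + 594)(135 − 95) = 21360; ΔPS = ½(474 + 594)(150 − 135) = 8010.
Government spending = 55 × 594 = 32670.
DWL = ½ × 55 × (594 − 474) = 3300; fraction = 3300 / 32670 = 10/99.

DWL / government spending = 10/99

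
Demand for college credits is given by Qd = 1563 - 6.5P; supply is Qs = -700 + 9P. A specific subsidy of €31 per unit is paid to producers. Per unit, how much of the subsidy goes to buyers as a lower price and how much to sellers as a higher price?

Buyers gain €18 per unit; sellers gain €13 per unit

Pre-subsidy: 1563 - 6.5P = -700 + 9P gives P* = 146, Q* = 614.
With the subsidy, sellers receive Ps = Pb + 31 for each unit, where Pb is the price buyers pay.
Supply in terms of Pb becomes Qs = -700 + 9(Pb + 31) = -421 + 9Pb. Setting this equal to demand: 1563 - 6.5Pb = -421 + 9Pb, so Pb = 128.
Sellers receive Ps = 128 + 31 = 159; Q' = 1563 − 6.5·128 = 731.
Buyers' price falls by P* − Pb = 146 − 128 = 18; sellers' price rises by Ps − P* = 159 − 146 = 13.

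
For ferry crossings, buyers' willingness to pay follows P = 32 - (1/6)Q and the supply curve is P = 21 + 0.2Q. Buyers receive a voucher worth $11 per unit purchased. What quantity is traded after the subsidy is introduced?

Pre-subsidy: 32 - (1/6)Q = 21 + 0.2Q gives Q* = 30 and P* = 27.
With the rebate, buyers effectively pay Pb = Ps − 11, where Ps is the price sellers receive.
On the curves, Pb = 32 - (1/6)Q and Ps = 21 + 0.2Q; the wedge Ps − Pb = 11 gives 21 + 0.2Q − (32 - (1/6)Q) = 11, so Q' = 60.
Then Pb = 32 − (1/6)·60 = 22 and Ps = 21 + 0.2·60 = 33.

Q' = 60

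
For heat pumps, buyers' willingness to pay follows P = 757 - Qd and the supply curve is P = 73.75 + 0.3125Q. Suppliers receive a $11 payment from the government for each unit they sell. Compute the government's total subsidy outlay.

Government cost = 122188/21

Pre-subsidy: 757 - Q = 73.75 + 0.3125Q gives Q* = 3644/7 and P* = 1655/7.
With the subsidy, sellers receive Ps = Pb + 11 for each unit, where Pb is the price buyers pay.
On the curves, Pb = 757 - Q and Ps = 73.75 + 0.3125Q; the wedge Ps − Pb = 11 gives 73.75 + 0.3125Q − (757 - Q) = 11, so Q' = 11108/21.
Then Pb = 757 − 1·(11108/21) = 4789/21 and Ps = 73.75 + 0.3125·(11108/21) = 5020/21.
Government outlay = subsidy × quantity = 11 × 11108/21 = 122188/21.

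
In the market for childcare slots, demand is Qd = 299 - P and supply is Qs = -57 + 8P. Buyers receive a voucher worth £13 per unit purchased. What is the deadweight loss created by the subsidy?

Deadweight loss = 676/9

Pre-subsidy: 299 - P = -57 + 8P gives P* = 356/9, Q* = 2335/9.
With the rebate, buyers effectively pay Pb = Ps − 13, where Ps is the price sellers receive.
Demand in terms of Ps becomes Qd = 299 − 1(Ps − 13) = 312 - Ps. Setting this equal to supply: 312 - Ps = -57 + 8Ps, so Ps = 41.
Buyers pay Pb = 41 − 13 = 28; Q' = -57 + 8·41 = 271.
The subsidy expands output by 271 − 2335/9 = 104/9 past the efficient level; on those units the gap between marginal cost and willingness to pay runs from 0 up to 13.
DWL = ½ × 13 × 104/9 = 676/9.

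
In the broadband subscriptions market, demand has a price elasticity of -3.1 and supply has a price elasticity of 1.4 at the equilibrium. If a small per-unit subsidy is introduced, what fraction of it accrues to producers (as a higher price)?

For a small subsidy around the equilibrium, the benefit split depends on the relative slopes, which at a point are proportional to the elasticities.
Buyer share = εs/(εs + |εd|) = 1.4/(1.4 + 3.1) = 14/45; seller share = |εd|/(εs + |εd|) = 31/45.
So producers capture 31/45 of the subsidy.

Producer share = 31/45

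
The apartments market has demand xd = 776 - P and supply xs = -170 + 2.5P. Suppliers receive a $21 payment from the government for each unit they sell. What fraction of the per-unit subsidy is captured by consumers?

Pre-subsidy: 776 - P = -170 + 2.5P gives P* = 1892/7, x* = 3540/7.
With the subsidy, sellers receive Ps = Pb + 21 for each unit, where Pb is the price buyers pay.
Supply in terms of Pb becomes xs = -170 + 2.5(Pb + 21) = -117.5 + 2.5Pb. Setting this equal to demand: 776 - Pb = -117.5 + 2.5Pb, so Pb = 1787/7.
Sellers receive Ps = 1787/7 + 21 = 1934/7; x' = 776 − 1·(1787/7) = 3645/7.
Buyers' price falls by P* − Pb = 1892/7 − 1787/7 = 15; sellers' price rises by Ps − P* = 1934/7 − 1892/7 = 6.
So consumers capture 15/21 = 5/7 of each unit of subsidy.

Consumer share = 5/7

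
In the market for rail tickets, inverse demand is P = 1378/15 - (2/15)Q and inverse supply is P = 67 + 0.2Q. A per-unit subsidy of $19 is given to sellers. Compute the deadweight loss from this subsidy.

Pre-subsidy: 1378/15 - (2/15)Q = 67 + 0.2Q gives Q* = 74.6 and P* = 81.92.
With the subsidy, sellers receive Ps = Pb + 19 for each unit, where Pb is the price buyers pay.
On the curves, Pb = 1378/15 - (2/15)Q and Ps = 67 + 0.2Q; the wedge Ps − Pb = 19 gives 67 + 0.2Q − (1378/15 - (2/15)Q) = 19, so Q' = 131.6.
Then Pb = 1378/15 − (2/15)·131.6 = 74.32 and Ps = 67 + 0.2·131.6 = 93.32.
The subsidy expands output by 131.6 − 74.6 = 57 past the efficient level; on those units the gap between marginal cost and willingness to pay runs from 0 up to 19.
DWL = ½ × 19 × 57 = 541.5.

Deadweight loss = $541.5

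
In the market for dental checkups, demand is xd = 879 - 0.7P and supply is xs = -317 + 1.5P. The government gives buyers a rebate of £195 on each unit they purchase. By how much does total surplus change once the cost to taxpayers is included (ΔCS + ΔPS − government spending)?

Pre-subsidy: 879 - 0.7P = -317 + 1.5P gives P* = 5980/11, x* = 5483/11.
With the rebate, buyers effectively pay Pb = Ps − 195, where Ps is the price sellers receive.
Demand in terms of Ps becomes xd = 879 − 0.7(Ps − 195) = 1015.5 - 0.7Ps. Setting this equal to supply: 1015.5 - 0.7Ps = -317 + 1.5Ps, so Ps = 13325/22.
Buyers pay Pb = 13325/22 − 195 = 9035/22; x' = -317 + 1.5·(13325/22) = 26027/44.
ΔCS = ½(5483/11 + 26027/44)(5980/11 − 9035/22) = 140280075/1936; ΔPS = ½(5483/11 + 26027/44)(13325/22 − 5980/11) = 65464035/1936.
Government spending = 195 × 26027/44 = 5075265/44.
Net change = 140280075/1936 + 65464035/1936 − 5075265/44 = -798525/88. The loss equals the DWL triangle ½·195·4095/44.

Net change in total surplus = -798525/88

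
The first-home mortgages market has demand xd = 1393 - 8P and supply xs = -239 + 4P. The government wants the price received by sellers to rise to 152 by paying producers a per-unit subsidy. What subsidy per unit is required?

At a seller price of 152, quantity supplied is -239 + 4·152 = 369.
Buyers absorb 369 only when they pay Pb with 1393 − 8·Pb = 369, i.e. Pb = 128.
s = Ps − Pb = 152 − 128 = 24.

Required subsidy s = 24 per unit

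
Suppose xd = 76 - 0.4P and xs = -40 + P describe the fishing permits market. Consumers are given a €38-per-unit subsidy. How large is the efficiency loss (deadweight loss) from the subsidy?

Pre-subsidy: 76 - 0.4P = -40 + P gives P* = 580/7, x* = 300/7.
With the rebate, buyers effectively pay Pb = Ps − 38, where Ps is the price sellers receive.
Demand in terms of Ps becomes xd = 76 − 0.4(Ps − 38) = 91.2 - 0.4Ps. Setting this equal to supply: 91.2 - 0.4Ps = -40 + Ps, so Ps = 656/7.
Buyers pay Pb = 656/7 − 38 = 390/7; x' = -40 + 1·(656/7) = 376/7.
The subsidy expands output by 376/7 − 300/7 = 76/7 past the efficient level; on those units the gap between marginal cost and willingness to pay runs from 0 up to 38.
DWL = ½ × 38 × 76/7 = 1444/7.

Deadweight loss = 1444/7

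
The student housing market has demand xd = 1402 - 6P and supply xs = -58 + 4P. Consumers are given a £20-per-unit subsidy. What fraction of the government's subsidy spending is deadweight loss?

DWL / government spending = 12/287

Pre-subsidy: 1402 - 6P = -58 + 4P gives P* = 146, x* = 526.
With the rebate, buyers effectively pay Pb = Ps − 20, where Ps is the price sellers receive.
Demand in terms of Ps becomes xd = 1402 − 6(Ps − 20) = 1522 - 6Ps. Setting this equal to supply: 1522 - 6Ps = -58 + 4Ps, so Ps = 158.
Buyers pay Pb = 158 − 20 = 138; x' = -58 + 4·158 = 574.
ΔCS = ½(526 + 574)(146 − 138) = 4400; ΔPS = ½(526 + 574)(158 − 146) = 6600.
Government spending = 20 × 574 = 11480.
DWL = ½ × 20 × (574 − 526) = 480; fraction = 480 / 11480 = 12/287.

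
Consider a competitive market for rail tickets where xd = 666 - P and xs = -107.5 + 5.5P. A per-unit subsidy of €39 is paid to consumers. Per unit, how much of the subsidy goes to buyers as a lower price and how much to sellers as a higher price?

Buyers gain €33 per unit; sellers gain €6 per unit

Pre-subsidy: 666 - P = -107.5 + 5.5P gives P* = 119, x* = 547.
With the rebate, buyers effectively pay Pb = Ps − 39, where Ps is the price sellers receive.
Demand in terms of Ps becomes xd = 666 − 1(Ps − 39) = 705 - Ps. Setting this equal to supply: 705 - Ps = -107.5 + 5.5Ps, so Ps = 125.
Buyers pay Pb = 125 − 39 = 86; x' = -107.5 + 5.5·125 = 580.
Buyers' price falls by P* − Pb = 119 − 86 = 33; sellers' price rises by Ps − P* = 125 − 119 = 6.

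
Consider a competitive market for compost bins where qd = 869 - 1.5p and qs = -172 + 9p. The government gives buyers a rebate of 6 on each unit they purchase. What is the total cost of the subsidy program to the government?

Government cost = 4368

Pre-subsidy: 869 - 1.5p = -172 + 9p gives p* = 694/7, q* = 5042/7.
With the rebate, buyers effectively pay pb = ps − 6, where ps is the price sellers receive.
Demand in terms of ps becomes qd = 869 − 1.5(ps − 6) = 878 - 1.5ps. Setting this equal to supply: 878 - 1.5ps = -172 + 9ps, so ps = 100.
Buyers pay pb = 100 − 6 = 94; q' = -172 + 9·100 = 728.
Government outlay = subsidy × quantity = 6 × 728 = 4368.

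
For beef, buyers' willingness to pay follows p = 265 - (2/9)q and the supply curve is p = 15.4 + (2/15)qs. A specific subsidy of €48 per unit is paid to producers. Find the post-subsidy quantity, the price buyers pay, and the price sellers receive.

Pre-subsidy: 265 - (2/9)q = 15.4 + (2/15)q gives q* = 702 and p* = 109.
With the subsidy, sellers receive ps = pb + 48 for each unit, where pb is the price buyers pay.
On the curves, pb = 265 - (2/9)q and ps = 15.4 + (2/15)q; the wedge ps − pb = 48 gives 15.4 + (2/15)q − (265 - (2/9)q) = 48, so q' = 837.
Then pb = 265 − (2/9)·837 = 79 and ps = 15.4 + (2/15)·837 = 127.

q' = 837; buyers pay €79; sellers receive €127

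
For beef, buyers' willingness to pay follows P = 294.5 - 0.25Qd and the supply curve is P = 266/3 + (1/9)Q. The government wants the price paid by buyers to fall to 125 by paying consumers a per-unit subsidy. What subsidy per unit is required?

Required subsidy s = 39 per unit

At a buyer price of 125, quantity demanded is 1178 − 4·125 = 678.
Sellers supply 678 only when they receive Ps = 266/3 + (1/9)·678 = 164.
s = Ps − Pb = 164 − 125 = 39.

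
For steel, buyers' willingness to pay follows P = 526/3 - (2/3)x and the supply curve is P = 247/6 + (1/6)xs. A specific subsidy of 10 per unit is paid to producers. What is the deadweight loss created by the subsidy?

Deadweight loss = 60

Pre-subsidy: 526/3 - (2/3)x = 247/6 + (1/6)x gives x* = 161 and P* = 68.
With the subsidy, sellers receive Ps = Pb + 10 for each unit, where Pb is the price buyers pay.
On the curves, Pb = 526/3 - (2/3)x and Ps = 247/6 + (1/6)x; the wedge Ps − Pb = 10 gives 247/6 + (1/6)x − (526/3 - (2/3)x) = 10, so x' = 173.
Then Pb = 526/3 − (2/3)·173 = 60 and Ps = 247/6 + (1/6)·173 = 70.
The subsidy expands output by 173 − 161 = 12 past the efficient level; on those units the gap between marginal cost and willingness to pay runs from 0 up to 10.
DWL = ½ × 10 × 12 = 60.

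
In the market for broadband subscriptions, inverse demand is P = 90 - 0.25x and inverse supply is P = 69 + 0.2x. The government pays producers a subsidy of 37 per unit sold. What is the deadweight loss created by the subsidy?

Pre-subsidy: 90 - 0.25x = 69 + 0.2x gives x* = 140/3 and P* = 235/3.
With the subsidy, sellers receive Ps = Pb + 37 for each unit, where Pb is the price buyers pay.
On the curves, Pb = 90 - 0.25x and Ps = 69 + 0.2x; the wedge Ps − Pb = 37 gives 69 + 0.2x − (90 - 0.25x) = 37, so x' = 1160/9.
Then Pb = 90 − 0.25·(1160/9) = 520/9 and Ps = 69 + 0.2·(1160/9) = 853/9.
The subsidy expands output by 1160/9 − 140/3 = 740/9 past the efficient level; on those units the gap between marginal cost and willingness to pay runs from 0 up to 37.
DWL = ½ × 37 × 740/9 = 13690/9.

Deadweight loss = 13690/9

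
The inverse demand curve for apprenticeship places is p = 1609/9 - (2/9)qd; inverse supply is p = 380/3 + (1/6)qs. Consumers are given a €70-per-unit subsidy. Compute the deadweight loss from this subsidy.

Deadweight loss = €6300

Pre-subsidy: 1609/9 - (2/9)q = 380/3 + (1/6)q gives q* = 134 and p* = 149.
With the rebate, buyers effectively pay pb = ps − 70, where ps is the price sellers receive.
On the curves, pb = 1609/9 - (2/9)q and ps = 380/3 + (1/6)q; the wedge ps − pb = 70 gives 380/3 + (1/6)q − (1609/9 - (2/9)q) = 70, so q' = 314.
Then pb = 1609/9 − (2/9)·314 = 109 and ps = 380/3 + (1/6)·314 = 179.
The subsidy expands output by 314 − 134 = 180 past the efficient level; on those units the gap between marginal cost and willingness to pay runs from 0 up to 70.
DWL = ½ × 70 × 180 = 6300.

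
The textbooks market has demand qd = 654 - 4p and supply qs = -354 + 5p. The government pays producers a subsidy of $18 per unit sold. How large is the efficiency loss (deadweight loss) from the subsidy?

Deadweight loss = $360

Pre-subsidy: 654 - 4p = -354 + 5p gives p* = 112, q* = 206.
With the subsidy, sellers receive ps = pb + 18 for each unit, where pb is the price buyers pay.
Supply in terms of pb becomes qs = -354 + 5(pb + 18) = -264 + 5pb. Setting this equal to demand: 654 - 4pb = -264 + 5pb, so pb = 102.
Sellers receive ps = 102 + 18 = 120; q' = 654 − 4·102 = 246.
The subsidy expands output by 246 − 206 = 40 past the efficient level; on those units the gap between marginal cost and willingness to pay runs from 0 up to 18.
DWL = ½ × 18 × 40 = 360.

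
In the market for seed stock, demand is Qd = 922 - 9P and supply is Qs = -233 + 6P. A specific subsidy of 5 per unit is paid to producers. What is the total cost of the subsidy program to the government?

Government cost = 1235

Pre-subsidy: 922 - 9P = -233 + 6P gives P* = 77, Q* = 229.
With the subsidy, sellers receive Ps = Pb + 5 for each unit, where Pb is the price buyers pay.
Supply in terms of Pb becomes Qs = -233 + 6(Pb + 5) = -203 + 6Pb. Setting this equal to demand: 922 - 9Pb = -203 + 6Pb, so Pb = 75.
Sellers receive Ps = 75 + 5 = 80; Q' = 922 − 9·75 = 247.
Government outlay = subsidy × quantity = 5 × 247 = 1235.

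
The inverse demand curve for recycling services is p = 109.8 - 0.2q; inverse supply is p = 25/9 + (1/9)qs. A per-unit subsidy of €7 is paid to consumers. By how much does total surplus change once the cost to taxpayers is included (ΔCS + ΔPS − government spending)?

Net change in total surplus = -€78.75

Pre-subsidy: 109.8 - 0.2q = 25/9 + (1/9)q gives q* = 344 and p* = 41.
With the rebate, buyers effectively pay pb = ps − 7, where ps is the price sellers receive.
On the curves, pb = 109.8 - 0.2q and ps = 25/9 + (1/9)q; the wedge ps − pb = 7 gives 25/9 + (1/9)q − (109.8 - 0.2q) = 7, so q' = 366.5.
Then pb = 109.8 − 0.2·366.5 = 36.5 and ps = 25/9 + (1/9)·366.5 = 43.5.
ΔCS = ½(344 + 366.5)(41 − 36.5) = 1598.625; ΔPS = ½(344 + 366.5)(43.5 − 41) = 888.125.
Government spending = 7 × 366.5 = 2565.5.
Net change = 1598.625 + 888.125 − 2565.5 = -78.75. The loss equals the DWL triangle ½·7·22.5.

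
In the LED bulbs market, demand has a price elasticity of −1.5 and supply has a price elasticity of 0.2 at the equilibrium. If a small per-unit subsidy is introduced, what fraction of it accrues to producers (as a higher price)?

Producer share = 15/17

For a small subsidy around the equilibrium, the benefit split depends on the relative slopes, which at a point are proportional to the elasticities.
Buyer share = εs/(εs + |εd|) = 0.2/(0.2 + 1.5) = 2/17; seller share = |εd|/(εs + |εd|) = 15/17.
So producers capture 15/17 of the subsidy.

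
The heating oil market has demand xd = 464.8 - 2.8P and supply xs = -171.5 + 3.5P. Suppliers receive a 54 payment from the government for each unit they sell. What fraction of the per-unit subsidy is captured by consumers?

Pre-subsidy: 464.8 - 2.8P = -171.5 + 3.5P gives P* = 101, x* = 182.
With the subsidy, sellers receive Ps = Pb + 54 for each unit, where Pb is the price buyers pay.
Supply in terms of Pb becomes xs = -171.5 + 3.5(Pb + 54) = 17.5 + 3.5Pb. Setting this equal to demand: 464.8 - 2.8Pb = 17.5 + 3.5Pb, so Pb = 71.
Sellers receive Ps = 71 + 54 = 125; x' = 464.8 − 2.8·71 = 266.
Buyers' price falls by P* − Pb = 101 − 71 = 30; sellers' price rises by Ps − P* = 125 − 101 = 24.
So consumers capture 30/54 = 5/9 of each unit of subsidy.

Consumer share = 5/9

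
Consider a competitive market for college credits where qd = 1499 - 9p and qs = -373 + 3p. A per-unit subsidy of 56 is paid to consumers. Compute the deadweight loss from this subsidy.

Pre-subsidy: 1499 - 9p = -373 + 3p gives p* = 156, q* = 95.
With the rebate, buyers effectively pay pb = ps − 56, where ps is the price sellers receive.
Demand in terms of ps becomes qd = 1499 − 9(ps − 56) = 2003 - 9ps. Setting this equal to supply: 2003 - 9ps = -373 + 3ps, so ps = 198.
Buyers pay pb = 198 − 56 = 142; q' = -373 + 3·198 = 221.
The subsidy expands output by 221 − 95 = 126 past the efficient level; on those units the gap between marginal cost and willingness to pay runs from 0 up to 56.
DWL = ½ × 56 × 126 = 3528.

Deadweight loss = 3528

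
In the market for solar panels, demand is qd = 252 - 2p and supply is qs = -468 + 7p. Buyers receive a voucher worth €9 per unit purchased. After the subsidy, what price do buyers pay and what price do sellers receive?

Buyers pay €73; sellers receive €82

Pre-subsidy: 252 - 2p = -468 + 7p gives p* = 80, q* = 92.
With the rebate, buyers effectively pay pb = ps − 9, where ps is the price sellers receive.
Demand in terms of ps becomes qd = 252 − 2(ps − 9) = 270 - 2ps. Setting this equal to supply: 270 - 2ps = -468 + 7ps, so ps = 82.
Buyers pay pb = 82 − 9 = 73; q' = -468 + 7·82 = 106.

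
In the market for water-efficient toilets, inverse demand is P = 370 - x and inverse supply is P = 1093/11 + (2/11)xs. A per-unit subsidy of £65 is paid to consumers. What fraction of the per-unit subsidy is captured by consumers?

Consumer share = 11/13

Pre-subsidy: 370 - x = 1093/11 + (2/11)x gives x* = 229 and P* = 141.
With the rebate, buyers effectively pay Pb = Ps − 65, where Ps is the price sellers receive.
On the curves, Pb = 370 - x and Ps = 1093/11 + (2/11)x; the wedge Ps − Pb = 65 gives 1093/11 + (2/11)x − (370 - x) = 65, so x' = 284.
Then Pb = 370 − 1·284 = 86 and Ps = 1093/11 + (2/11)·284 = 151.
Buyers' price falls by P* − Pb = 141 − 86 = 55; sellers' price rises by Ps − P* = 151 − 141 = 10.
So consumers capture 55/65 = 11/13 of each unit of subsidy.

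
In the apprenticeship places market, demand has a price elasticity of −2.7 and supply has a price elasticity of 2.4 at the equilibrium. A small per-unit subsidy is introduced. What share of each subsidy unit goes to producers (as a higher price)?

For a small subsidy around the equilibrium, the benefit split depends on the relative slopes, which at a point are proportional to the elasticities.
Buyer share = εs/(εs + |εd|) = 2.4/(2.4 + 2.7) = 8/17; seller share = |εd|/(εs + |εd|) = 9/17.
So producers capture 9/17 of the subsidy.

Producer share = 9/17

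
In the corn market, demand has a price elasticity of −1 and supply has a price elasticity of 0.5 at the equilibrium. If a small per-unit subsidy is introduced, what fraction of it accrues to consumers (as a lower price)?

Consumer share = 1/3

For a small subsidy around the equilibrium, the benefit split depends on the relative slopes, which at a point are proportional to the elasticities.
Buyer share = εs/(εs + |εd|) = 0.5/(0.5 + 1) = 1/3; seller share = |εd|/(εs + |εd|) = 2/3.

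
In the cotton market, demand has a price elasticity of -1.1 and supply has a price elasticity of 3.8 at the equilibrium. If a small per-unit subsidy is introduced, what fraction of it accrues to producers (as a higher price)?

For a small subsidy around the equilibrium, the benefit split depends on the relative slopes, which at a point are proportional to the elasticities.
Buyer share = εs/(εs + |εd|) = 3.8/(3.8 + 1.1) = 38/49; seller share = |εd|/(εs + |εd|) = 11/49.
So producers capture 11/49 of the subsidy.

Producer share = 11/49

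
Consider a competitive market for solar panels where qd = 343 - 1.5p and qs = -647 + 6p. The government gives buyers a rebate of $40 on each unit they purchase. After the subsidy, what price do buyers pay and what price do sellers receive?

Pre-subsidy: 343 - 1.5p = -647 + 6p gives p* = 132, q* = 145.
With the rebate, buyers effectively pay pb = ps − 40, where ps is the price sellers receive.
Demand in terms of ps becomes qd = 343 − 1.5(ps − 40) = 403 - 1.5ps. Setting this equal to supply: 403 - 1.5ps = -647 + 6ps, so ps = 140.
Buyers pay pb = 140 − 40 = 100; q' = -647 + 6·140 = 193.

Buyers pay $100; sellers receive $140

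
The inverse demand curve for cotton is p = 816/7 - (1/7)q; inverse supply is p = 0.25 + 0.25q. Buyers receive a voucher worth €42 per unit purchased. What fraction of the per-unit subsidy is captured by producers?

Producer share = 7/11

Pre-subsidy: 816/7 - (1/7)q = 0.25 + 0.25q gives q* = 3257/11 and p* = 817/11.
With the rebate, buyers effectively pay pb = ps − 42, where ps is the price sellers receive.
On the curves, pb = 816/7 - (1/7)q and ps = 0.25 + 0.25q; the wedge ps − pb = 42 gives 0.25 + 0.25q − (816/7 - (1/7)q) = 42, so q' = 403.
Then pb = 816/7 − (1/7)·403 = 59 and ps = 0.25 + 0.25·403 = 101.
Buyers' price falls by p* − pb = 817/11 − 59 = 168/11; sellers' price rises by ps − p* = 101 − 817/11 = 294/11.
So producers capture (294/11)/42 = 7/11 of each unit of subsidy.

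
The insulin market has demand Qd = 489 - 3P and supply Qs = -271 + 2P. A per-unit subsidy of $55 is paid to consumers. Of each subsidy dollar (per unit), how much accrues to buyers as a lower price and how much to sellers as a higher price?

Buyers gain $22 per unit; sellers gain $33 per unit

Pre-subsidy: 489 - 3P = -271 + 2P gives P* = 152, Q* = 33.
With the rebate, buyers effectively pay Pb = Ps − 55, where Ps is the price sellers receive.
Demand in terms of Ps becomes Qd = 489 − 3(Ps − 55) = 654 - 3Ps. Setting this equal to supply: 654 - 3Ps = -271 + 2Ps, so Ps = 185.
Buyers pay Pb = 185 − 55 = 130; Q' = -271 + 2·185 = 99.
Buyers' price falls by P* − Pb = 152 − 130 = 22; sellers' price rises by Ps − P* = 185 − 152 = 33.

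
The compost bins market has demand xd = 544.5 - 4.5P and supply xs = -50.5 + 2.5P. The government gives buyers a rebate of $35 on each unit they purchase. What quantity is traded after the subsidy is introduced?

Pre-subsidy: 544.5 - 4.5P = -50.5 + 2.5P gives P* = 85, x* = 162.
With the rebate, buyers effectively pay Pb = Ps − 35, where Ps is the price sellers receive.
Demand in terms of Ps becomes xd = 544.5 − 4.5(Ps − 35) = 702 - 4.5Ps. Setting this equal to supply: 702 - 4.5Ps = -50.5 + 2.5Ps, so Ps = 107.5.
Buyers pay Pb = 107.5 − 35 = 72.5; x' = -50.5 + 2.5·107.5 = 218.25.

x' = 218.25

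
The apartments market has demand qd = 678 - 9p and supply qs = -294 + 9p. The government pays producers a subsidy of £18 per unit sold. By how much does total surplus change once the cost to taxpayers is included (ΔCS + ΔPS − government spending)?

Net change in total surplus = -£729

Pre-subsidy: 678 - 9p = -294 + 9p gives p* = 54, q* = 192.
With the subsidy, sellers receive ps = pb + 18 for each unit, where pb is the price buyers pay.
Supply in terms of pb becomes qs = -294 + 9(pb + 18) = -132 + 9pb. Setting this equal to demand: 678 - 9pb = -132 + 9pb, so pb = 45.
Sellers receive ps = 45 + 18 = 63; q' = 678 − 9·45 = 273.
ΔCS = ½(192 + 273)(54 − 45) = 2092.5; ΔPS = ½(192 + 273)(63 − 54) = 2092.5.
Government spending = 18 × 273 = 4914.
Net change = 2092.5 + 2092.5 − 4914 = -729. The loss equals the DWL triangle ½·18·81.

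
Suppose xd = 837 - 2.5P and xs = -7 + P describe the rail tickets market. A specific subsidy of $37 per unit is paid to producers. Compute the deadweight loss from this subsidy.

Deadweight loss = 6845/14

Pre-subsidy: 837 - 2.5P = -7 + P gives P* = 1688/7, x* = 1639/7.
With the subsidy, sellers receive Ps = Pb + 37 for each unit, where Pb is the price buyers pay.
Supply in terms of Pb becomes xs = -7 + 1(Pb + 37) = 30 + Pb. Setting this equal to demand: 837 - 2.5Pb = 30 + Pb, so Pb = 1614/7.
Sellers receive Ps = 1614/7 + 37 = 1873/7; x' = 837 − 2.5·(1614/7) = 1824/7.
The subsidy expands output by 1824/7 − 1639/7 = 185/7 past the efficient level; on those units the gap between marginal cost and willingness to pay runs from 0 up to 37.
DWL = ½ × 37 × 185/7 = 6845/14.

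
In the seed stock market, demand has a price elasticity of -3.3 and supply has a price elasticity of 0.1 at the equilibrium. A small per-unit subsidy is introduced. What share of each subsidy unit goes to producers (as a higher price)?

For a small subsidy around the equilibrium, the benefit split depends on the relative slopes, which at a point are proportional to the elasticities.
Buyer share = εs/(εs + |εd|) = 0.1/(0.1 + 3.3) = 1/34; seller share = |εd|/(εs + |εd|) = 33/34.
So producers capture 33/34 of the subsidy.

Producer share = 33/34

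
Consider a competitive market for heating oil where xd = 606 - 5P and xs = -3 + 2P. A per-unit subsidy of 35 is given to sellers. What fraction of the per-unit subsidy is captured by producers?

Producer share = 5/7

Pre-subsidy: 606 - 5P = -3 + 2P gives P* = 87, x* = 171.
With the subsidy, sellers receive Ps = Pb + 35 for each unit, where Pb is the price buyers pay.
Supply in terms of Pb becomes xs = -3 + 2(Pb + 35) = 67 + 2Pb. Setting this equal to demand: 606 - 5Pb = 67 + 2Pb, so Pb = 77.
Sellers receive Ps = 77 + 35 = 112; x' = 606 − 5·77 = 221.
Buyers' price falls by P* − Pb = 87 − 77 = 10; sellers' price rises by Ps − P* = 112 − 87 = 25.
So producers capture 25/35 = 5/7 of each unit of subsidy.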